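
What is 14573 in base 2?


Divide by 2 repeatedly:
14573 ÷ 2 = 7286 remainder 1
7286 ÷ 2 = 3643 remainder 0
3643 ÷ 2 = 1821 remainder 1
1821 ÷ 2 = 910 remainder 1
910 ÷ 2 = 455 remainder 0
455 ÷ 2 = 227 remainder 1
227 ÷ 2 = 113 remainder 1
113 ÷ 2 = 56 remainder 1
56 ÷ 2 = 28 remainder 0
28 ÷ 2 = 14 remainder 0
14 ÷ 2 = 7 remainder 0
7 ÷ 2 = 3 remainder 1
3 ÷ 2 = 1 remainder 1
1 ÷ 2 = 0 remainder 1
Reading remainders bottom-up:
= 11100011101101


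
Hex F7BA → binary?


Each hex digit → 4 binary bits:
  F = 1111
  7 = 0111
  B = 1011
  A = 1010
Concatenate: 1111 0111 1011 1010
= 1111011110111010


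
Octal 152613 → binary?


Each octal digit → 3 binary bits:
  1 = 001
  5 = 101
  2 = 010
  6 = 110
  1 = 001
  3 = 011
Concatenate: 001 101 010 110 001 011
= 001101010110001011


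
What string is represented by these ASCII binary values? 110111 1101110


Codes (binary): 110111 1101110
Per-code ASCII lookup:
  110111 = 55  (range 48-57: digits, 55 - 48 = 7) → '7'
  1101110 = 110  (range 97-122: lowercase, 110 - 97 = 13) → 'n'
= '7n'


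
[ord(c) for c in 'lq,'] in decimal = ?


String: 'lq,'  (3 characters)
Per-character ASCII lookup:
  'l': lowercase starts at 97: 'l' = 97 + 11 = 108
  'q': lowercase starts at 97: 'q' = 97 + 16 = 113
  ',': special character: ',' = 44
= 108 113 44


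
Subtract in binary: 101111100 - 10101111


Align and subtract column by column (LSB to MSB, borrowing when needed):
  101111100
- 010101111
  ---------
  col 0: (0 - 0 borrow-in) - 1 → borrow from next column: (0+2) - 1 = 1, borrow out 1
  col 1: (0 - 1 borrow-in) - 1 → borrow from next column: (-1+2) - 1 = 0, borrow out 1
  col 2: (1 - 1 borrow-in) - 1 → borrow from next column: (0+2) - 1 = 1, borrow out 1
  col 3: (1 - 1 borrow-in) - 1 → borrow from next column: (0+2) - 1 = 1, borrow out 1
  col 4: (1 - 1 borrow-in) - 0 → 0 - 0 = 0, borrow out 0
  col 5: (1 - 0 borrow-in) - 1 → 1 - 1 = 0, borrow out 0
  col 6: (1 - 0 borrow-in) - 0 → 1 - 0 = 1, borrow out 0
  col 7: (0 - 0 borrow-in) - 1 → borrow from next column: (0+2) - 1 = 1, borrow out 1
  col 8: (1 - 1 borrow-in) - 0 → 0 - 0 = 0, borrow out 0
Reading bits MSB→LSB: 011001101
Strip leading zeros: 11001101
= 11001101


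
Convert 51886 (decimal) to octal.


Divide by 8 repeatedly:
51886 ÷ 8 = 6485 remainder 6
6485 ÷ 8 = 810 remainder 5
810 ÷ 8 = 101 remainder 2
101 ÷ 8 = 12 remainder 5
12 ÷ 8 = 1 remainder 4
1 ÷ 8 = 0 remainder 1
Reading remainders bottom-up:
= 0o145256


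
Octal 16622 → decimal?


Positional values:
Position 0: 2 × 8^0 = 2
Position 1: 2 × 8^1 = 16
Position 2: 6 × 8^2 = 384
Position 3: 6 × 8^3 = 3072
Position 4: 1 × 8^4 = 4096
Sum = 2 + 16 + 384 + 3072 + 4096
= 7570


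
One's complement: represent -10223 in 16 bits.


Original: 0010011111101111
Invert all bits:
  bit 0: 0 → 1
  bit 1: 0 → 1
  bit 2: 1 → 0
  bit 3: 0 → 1
  bit 4: 0 → 1
  bit 5: 1 → 0
  bit 6: 1 → 0
  bit 7: 1 → 0
  bit 8: 1 → 0
  bit 9: 1 → 0
  bit 10: 1 → 0
  bit 11: 0 → 1
  bit 12: 1 → 0
  bit 13: 1 → 0
  bit 14: 1 → 0
  bit 15: 1 → 0
= 1101100000010000


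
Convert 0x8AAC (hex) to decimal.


Positional values:
Position 0: C × 16^0 = 12 × 1 = 12
Position 1: A × 16^1 = 10 × 16 = 160
Position 2: A × 16^2 = 10 × 256 = 2560
Position 3: 8 × 16^3 = 8 × 4096 = 32768
Sum = 12 + 160 + 2560 + 32768
= 35500


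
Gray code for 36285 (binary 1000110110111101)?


Binary: 1000110110111101
Gray code: G = B XOR (B >> 1)
B >> 1 = 0100011011011110
1000110110111101 XOR 0100011011011110:
  1 XOR 0 = 1
  0 XOR 1 = 1
  0 XOR 0 = 0
  0 XOR 0 = 0
  1 XOR 0 = 1
  1 XOR 1 = 0
  0 XOR 1 = 1
  1 XOR 0 = 1
  1 XOR 1 = 0
  0 XOR 1 = 1
  1 XOR 0 = 1
  1 XOR 1 = 0
  1 XOR 1 = 0
  1 XOR 1 = 0
  0 XOR 1 = 1
  1 XOR 0 = 1
= 1100101101100011


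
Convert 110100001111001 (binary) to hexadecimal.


Group into 4-bit nibbles: 0110100001111001
  0110 = 6
  1000 = 8
  0111 = 7
  1001 = 9
= 0x6879


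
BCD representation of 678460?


Each digit → 4-bit binary:
  6 → 0110
  7 → 0111
  8 → 1000
  4 → 0100
  6 → 0110
  0 → 0000
= 0110 0111 1000 0100 0110 0000


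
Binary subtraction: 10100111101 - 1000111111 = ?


Align and subtract column by column (LSB to MSB, borrowing when needed):
  10100111101
- 01000111111
  -----------
  col 0: (1 - 0 borrow-in) - 1 → 1 - 1 = 0, borrow out 0
  col 1: (0 - 0 borrow-in) - 1 → borrow from next column: (0+2) - 1 = 1, borrow out 1
  col 2: (1 - 1 borrow-in) - 1 → borrow from next column: (0+2) - 1 = 1, borrow out 1
  col 3: (1 - 1 borrow-in) - 1 → borrow from next column: (0+2) - 1 = 1, borrow out 1
  col 4: (1 - 1 borrow-in) - 1 → borrow from next column: (0+2) - 1 = 1, borrow out 1
  col 5: (1 - 1 borrow-in) - 1 → borrow from next column: (0+2) - 1 = 1, borrow out 1
  col 6: (0 - 1 borrow-in) - 0 → borrow from next column: (-1+2) - 0 = 1, borrow out 1
  col 7: (0 - 1 borrow-in) - 0 → borrow from next column: (-1+2) - 0 = 1, borrow out 1
  col 8: (1 - 1 borrow-in) - 0 → 0 - 0 = 0, borrow out 0
  col 9: (0 - 0 borrow-in) - 1 → borrow from next column: (0+2) - 1 = 1, borrow out 1
  col 10: (1 - 1 borrow-in) - 0 → 0 - 0 = 0, borrow out 0
Reading bits MSB→LSB: 01011111110
Strip leading zeros: 1011111110
= 1011111110


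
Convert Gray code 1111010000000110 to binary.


Gray code: 1111010000000110
MSB stays the same: 1
Each subsequent bit = prev_binary XOR current_gray:
  B[1] = 1 XOR 1 = 0
  B[2] = 0 XOR 1 = 1
  B[3] = 1 XOR 1 = 0
  B[4] = 0 XOR 0 = 0
  B[5] = 0 XOR 1 = 1
  B[6] = 1 XOR 0 = 1
  B[7] = 1 XOR 0 = 1
  B[8] = 1 XOR 0 = 1
  B[9] = 1 XOR 0 = 1
  B[10] = 1 XOR 0 = 1
  B[11] = 1 XOR 0 = 1
  B[12] = 1 XOR 0 = 1
  B[13] = 1 XOR 1 = 0
  B[14] = 0 XOR 1 = 1
  B[15] = 1 XOR 0 = 1
= 1010011111111011 (43003 decimal)


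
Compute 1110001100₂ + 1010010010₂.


Align and add column by column (LSB to MSB, carry propagating):
  01110001100
+ 01010010010
  -----------
  col 0: 0 + 0 + 0 (carry in) = 0 → bit 0, carry out 0
  col 1: 0 + 1 + 0 (carry in) = 1 → bit 1, carry out 0
  col 2: 1 + 0 + 0 (carry in) = 1 → bit 1, carry out 0
  col 3: 1 + 0 + 0 (carry in) = 1 → bit 1, carry out 0
  col 4: 0 + 1 + 0 (carry in) = 1 → bit 1, carry out 0
  col 5: 0 + 0 + 0 (carry in) = 0 → bit 0, carry out 0
  col 6: 0 + 0 + 0 (carry in) = 0 → bit 0, carry out 0
  col 7: 1 + 1 + 0 (carry in) = 2 → bit 0, carry out 1
  col 8: 1 + 0 + 1 (carry in) = 2 → bit 0, carry out 1
  col 9: 1 + 1 + 1 (carry in) = 3 → bit 1, carry out 1
  col 10: 0 + 0 + 1 (carry in) = 1 → bit 1, carry out 0
Reading bits MSB→LSB: 11000011110
Strip leading zeros: 11000011110
= 11000011110


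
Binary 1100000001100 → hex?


Group into 4-bit nibbles: 0001100000001100
  0001 = 1
  1000 = 8
  0000 = 0
  1100 = C
= 0x180C


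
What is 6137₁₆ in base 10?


Positional values:
Position 0: 7 × 16^0 = 7 × 1 = 7
Position 1: 3 × 16^1 = 3 × 16 = 48
Position 2: 1 × 16^2 = 1 × 256 = 256
Position 3: 6 × 16^3 = 6 × 4096 = 24576
Sum = 7 + 48 + 256 + 24576
= 24887


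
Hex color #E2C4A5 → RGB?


Hex: #E2C4A5
R = E2₁₆ = 226
G = C4₁₆ = 196
B = A5₁₆ = 165
= RGB(226, 196, 165)


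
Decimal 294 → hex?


Divide by 16 repeatedly:
294 ÷ 16 = 18 remainder 6 (6)
18 ÷ 16 = 1 remainder 2 (2)
1 ÷ 16 = 0 remainder 1 (1)
Reading remainders bottom-up:
= 0x126


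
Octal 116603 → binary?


Each octal digit → 3 binary bits:
  1 = 001
  1 = 001
  6 = 110
  6 = 110
  0 = 000
  3 = 011
Concatenate: 001 001 110 110 000 011
= 001001110110000011


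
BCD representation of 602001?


Each digit → 4-bit binary:
  6 → 0110
  0 → 0000
  2 → 0010
  0 → 0000
  0 → 0000
  1 → 0001
= 0110 0000 0010 0000 0000 0001


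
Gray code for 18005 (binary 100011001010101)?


Binary: 100011001010101
Gray code: G = B XOR (B >> 1)
B >> 1 = 010001100101010
100011001010101 XOR 010001100101010:
  1 XOR 0 = 1
  0 XOR 1 = 1
  0 XOR 0 = 0
  0 XOR 0 = 0
  1 XOR 0 = 1
  1 XOR 1 = 0
  0 XOR 1 = 1
  0 XOR 0 = 0
  1 XOR 0 = 1
  0 XOR 1 = 1
  1 XOR 0 = 1
  0 XOR 1 = 1
  1 XOR 0 = 1
  0 XOR 1 = 1
  1 XOR 0 = 1
= 110010101111111


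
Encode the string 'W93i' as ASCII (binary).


String: 'W93i'  (4 characters)
Per-character ASCII lookup:
  'W': uppercase starts at 65: 'W' = 65 + 22 = 87 → 1010111
  '9': digits start at 48: '9' = 48 + 9 = 57 → 111001
  '3': digits start at 48: '3' = 48 + 3 = 51 → 110011
  'i': lowercase starts at 97: 'i' = 97 + 8 = 105 → 1101001
= 1010111 111001 110011 1101001


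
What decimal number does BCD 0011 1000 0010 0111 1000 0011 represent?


Each 4-bit group → digit:
  0011 → 3
  1000 → 8
  0010 → 2
  0111 → 7
  1000 → 8
  0011 → 3
= 382783


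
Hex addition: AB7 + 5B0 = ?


Align and add column by column (LSB to MSB, each column mod 16 with carry):
  0AB7
+ 05B0
  ----
  col 0: 7(7) + 0(0) + 0 (carry in) = 7 → 7(7), carry out 0
  col 1: B(11) + B(11) + 0 (carry in) = 22 → 6(6), carry out 1
  col 2: A(10) + 5(5) + 1 (carry in) = 16 → 0(0), carry out 1
  col 3: 0(0) + 0(0) + 1 (carry in) = 1 → 1(1), carry out 0
Reading digits MSB→LSB: 1067
Strip leading zeros: 1067
= 0x1067


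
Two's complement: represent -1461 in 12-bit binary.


Original: 010110110101
Step 1 - Invert all bits: 101001001010
Step 2 - Add 1: 101001001010 + 1
= 101001001011 (represents -1461)


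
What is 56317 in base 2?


Divide by 2 repeatedly:
56317 ÷ 2 = 28158 remainder 1
28158 ÷ 2 = 14079 remainder 0
14079 ÷ 2 = 7039 remainder 1
7039 ÷ 2 = 3519 remainder 1
3519 ÷ 2 = 1759 remainder 1
1759 ÷ 2 = 879 remainder 1
879 ÷ 2 = 439 remainder 1
439 ÷ 2 = 219 remainder 1
219 ÷ 2 = 109 remainder 1
109 ÷ 2 = 54 remainder 1
54 ÷ 2 = 27 remainder 0
27 ÷ 2 = 13 remainder 1
13 ÷ 2 = 6 remainder 1
6 ÷ 2 = 3 remainder 0
3 ÷ 2 = 1 remainder 1
1 ÷ 2 = 0 remainder 1
Reading remainders bottom-up:
= 1101101111111101


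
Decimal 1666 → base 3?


Divide by 3 repeatedly:
1666 ÷ 3 = 555 remainder 1
555 ÷ 3 = 185 remainder 0
185 ÷ 3 = 61 remainder 2
61 ÷ 3 = 20 remainder 1
20 ÷ 3 = 6 remainder 2
6 ÷ 3 = 2 remainder 0
2 ÷ 3 = 0 remainder 2
Reading remainders bottom-up:
= 2021201


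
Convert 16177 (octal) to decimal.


Positional values:
Position 0: 7 × 8^0 = 7
Position 1: 7 × 8^1 = 56
Position 2: 1 × 8^2 = 64
Position 3: 6 × 8^3 = 3072
Position 4: 1 × 8^4 = 4096
Sum = 7 + 56 + 64 + 3072 + 4096
= 7295


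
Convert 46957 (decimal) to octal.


Divide by 8 repeatedly:
46957 ÷ 8 = 5869 remainder 5
5869 ÷ 8 = 733 remainder 5
733 ÷ 8 = 91 remainder 5
91 ÷ 8 = 11 remainder 3
11 ÷ 8 = 1 remainder 3
1 ÷ 8 = 0 remainder 1
Reading remainders bottom-up:
= 0o133555


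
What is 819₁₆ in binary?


Each hex digit → 4 binary bits:
  8 = 1000
  1 = 0001
  9 = 1001
Concatenate: 1000 0001 1001
= 100000011001


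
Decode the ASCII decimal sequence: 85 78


Codes (decimal): 85 78
Per-code ASCII lookup:
  85  (range 65-90: uppercase, 85 - 65 = 20) → 'U'
  78  (range 65-90: uppercase, 78 - 65 = 13) → 'N'
= 'UN'


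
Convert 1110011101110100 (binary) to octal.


Group into 3-bit groups: 001110011101110100
  001 = 1
  110 = 6
  011 = 3
  101 = 5
  110 = 6
  100 = 4
= 0o163564


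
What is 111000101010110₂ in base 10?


Positional values:
Bit 1: 1 × 2^1 = 2
Bit 2: 1 × 2^2 = 4
Bit 4: 1 × 2^4 = 16
Bit 6: 1 × 2^6 = 64
Bit 8: 1 × 2^8 = 256
Bit 12: 1 × 2^12 = 4096
Bit 13: 1 × 2^13 = 8192
Bit 14: 1 × 2^14 = 16384
Sum = 2 + 4 + 16 + 64 + 256 + 4096 + 8192 + 16384
= 29014


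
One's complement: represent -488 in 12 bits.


Original: 000111101000
Invert all bits:
  bit 0: 0 → 1
  bit 1: 0 → 1
  bit 2: 0 → 1
  bit 3: 1 → 0
  bit 4: 1 → 0
  bit 5: 1 → 0
  bit 6: 1 → 0
  bit 7: 0 → 1
  bit 8: 1 → 0
  bit 9: 0 → 1
  bit 10: 0 → 1
  bit 11: 0 → 1
= 111000010111


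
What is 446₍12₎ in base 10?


Positional values (base 12):
  6 × 12^0 = 6 × 1 = 6
  4 × 12^1 = 4 × 12 = 48
  4 × 12^2 = 4 × 144 = 576
Sum = 6 + 48 + 576
= 630


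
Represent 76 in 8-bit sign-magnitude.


Sign bit: 0 (positive)
Magnitude: 76 = 1001100
= 01001100


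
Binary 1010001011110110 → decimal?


Positional values:
Bit 1: 1 × 2^1 = 2
Bit 2: 1 × 2^2 = 4
Bit 4: 1 × 2^4 = 16
Bit 5: 1 × 2^5 = 32
Bit 6: 1 × 2^6 = 64
Bit 7: 1 × 2^7 = 128
Bit 9: 1 × 2^9 = 512
Bit 13: 1 × 2^13 = 8192
Bit 15: 1 × 2^15 = 32768
Sum = 2 + 4 + 16 + 32 + 64 + 128 + 512 + 8192 + 32768
= 41718


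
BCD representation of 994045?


Each digit → 4-bit binary:
  9 → 1001
  9 → 1001
  4 → 0100
  0 → 0000
  4 → 0100
  5 → 0101
= 1001 1001 0100 0000 0100 0101


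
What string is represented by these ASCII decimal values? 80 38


Codes (decimal): 80 38
Per-code ASCII lookup:
  80  (range 65-90: uppercase, 80 - 65 = 15) → 'P'
  38  (special character) → '&'
= 'P&'


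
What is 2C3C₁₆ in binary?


Each hex digit → 4 binary bits:
  2 = 0010
  C = 1100
  3 = 0011
  C = 1100
Concatenate: 0010 1100 0011 1100
= 0010110000111100


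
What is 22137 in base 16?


Divide by 16 repeatedly:
22137 ÷ 16 = 1383 remainder 9 (9)
1383 ÷ 16 = 86 remainder 7 (7)
86 ÷ 16 = 5 remainder 6 (6)
5 ÷ 16 = 0 remainder 5 (5)
Reading remainders bottom-up:
= 0x5679


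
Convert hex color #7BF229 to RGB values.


Hex: #7BF229
R = 7B₁₆ = 123
G = F2₁₆ = 242
B = 29₁₆ = 41
= RGB(123, 242, 41)


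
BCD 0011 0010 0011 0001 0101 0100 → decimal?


Each 4-bit group → digit:
  0011 → 3
  0010 → 2
  0011 → 3
  0001 → 1
  0101 → 5
  0100 → 4
= 323154


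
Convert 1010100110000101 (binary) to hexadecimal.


Group into 4-bit nibbles: 1010100110000101
  1010 = A
  1001 = 9
  1000 = 8
  0101 = 5
= 0xA985


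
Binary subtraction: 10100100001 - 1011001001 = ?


Align and subtract column by column (LSB to MSB, borrowing when needed):
  10100100001
- 01011001001
  -----------
  col 0: (1 - 0 borrow-in) - 1 → 1 - 1 = 0, borrow out 0
  col 1: (0 - 0 borrow-in) - 0 → 0 - 0 = 0, borrow out 0
  col 2: (0 - 0 borrow-in) - 0 → 0 - 0 = 0, borrow out 0
  col 3: (0 - 0 borrow-in) - 1 → borrow from next column: (0+2) - 1 = 1, borrow out 1
  col 4: (0 - 1 borrow-in) - 0 → borrow from next column: (-1+2) - 0 = 1, borrow out 1
  col 5: (1 - 1 borrow-in) - 0 → 0 - 0 = 0, borrow out 0
  col 6: (0 - 0 borrow-in) - 1 → borrow from next column: (0+2) - 1 = 1, borrow out 1
  col 7: (0 - 1 borrow-in) - 1 → borrow from next column: (-1+2) - 1 = 0, borrow out 1
  col 8: (1 - 1 borrow-in) - 0 → 0 - 0 = 0, borrow out 0
  col 9: (0 - 0 borrow-in) - 1 → borrow from next column: (0+2) - 1 = 1, borrow out 1
  col 10: (1 - 1 borrow-in) - 0 → 0 - 0 = 0, borrow out 0
Reading bits MSB→LSB: 01001011000
Strip leading zeros: 1001011000
= 1001011000


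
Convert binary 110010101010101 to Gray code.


Binary: 110010101010101
Gray code: G = B XOR (B >> 1)
B >> 1 = 011001010101010
110010101010101 XOR 011001010101010:
  1 XOR 0 = 1
  1 XOR 1 = 0
  0 XOR 1 = 1
  0 XOR 0 = 0
  1 XOR 0 = 1
  0 XOR 1 = 1
  1 XOR 0 = 1
  0 XOR 1 = 1
  1 XOR 0 = 1
  0 XOR 1 = 1
  1 XOR 0 = 1
  0 XOR 1 = 1
  1 XOR 0 = 1
  0 XOR 1 = 1
  1 XOR 0 = 1
= 101011111111111


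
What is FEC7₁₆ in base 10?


Positional values:
Position 0: 7 × 16^0 = 7 × 1 = 7
Position 1: C × 16^1 = 12 × 16 = 192
Position 2: E × 16^2 = 14 × 256 = 3584
Position 3: F × 16^3 = 15 × 4096 = 61440
Sum = 7 + 192 + 3584 + 61440
= 65223


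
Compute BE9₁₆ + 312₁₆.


Align and add column by column (LSB to MSB, each column mod 16 with carry):
  0BE9
+ 0312
  ----
  col 0: 9(9) + 2(2) + 0 (carry in) = 11 → B(11), carry out 0
  col 1: E(14) + 1(1) + 0 (carry in) = 15 → F(15), carry out 0
  col 2: B(11) + 3(3) + 0 (carry in) = 14 → E(14), carry out 0
  col 3: 0(0) + 0(0) + 0 (carry in) = 0 → 0(0), carry out 0
Reading digits MSB→LSB: 0EFB
Strip leading zeros: EFB
= 0xEFB


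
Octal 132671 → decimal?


Positional values:
Position 0: 1 × 8^0 = 1
Position 1: 7 × 8^1 = 56
Position 2: 6 × 8^2 = 384
Position 3: 2 × 8^3 = 1024
Position 4: 3 × 8^4 = 12288
Position 5: 1 × 8^5 = 32768
Sum = 1 + 56 + 384 + 1024 + 12288 + 32768
= 46521


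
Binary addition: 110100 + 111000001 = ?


Align and add column by column (LSB to MSB, carry propagating):
  0000110100
+ 0111000001
  ----------
  col 0: 0 + 1 + 0 (carry in) = 1 → bit 1, carry out 0
  col 1: 0 + 0 + 0 (carry in) = 0 → bit 0, carry out 0
  col 2: 1 + 0 + 0 (carry in) = 1 → bit 1, carry out 0
  col 3: 0 + 0 + 0 (carry in) = 0 → bit 0, carry out 0
  col 4: 1 + 0 + 0 (carry in) = 1 → bit 1, carry out 0
  col 5: 1 + 0 + 0 (carry in) = 1 → bit 1, carry out 0
  col 6: 0 + 1 + 0 (carry in) = 1 → bit 1, carry out 0
  col 7: 0 + 1 + 0 (carry in) = 1 → bit 1, carry out 0
  col 8: 0 + 1 + 0 (carry in) = 1 → bit 1, carry out 0
  col 9: 0 + 0 + 0 (carry in) = 0 → bit 0, carry out 0
Reading bits MSB→LSB: 0111110101
Strip leading zeros: 111110101
= 111110101


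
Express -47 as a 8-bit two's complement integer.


Original: 00101111
Step 1 - Invert all bits: 11010000
Step 2 - Add 1: 11010000 + 1
= 11010001 (represents -47)


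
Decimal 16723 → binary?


Divide by 2 repeatedly:
16723 ÷ 2 = 8361 remainder 1
8361 ÷ 2 = 4180 remainder 1
4180 ÷ 2 = 2090 remainder 0
2090 ÷ 2 = 1045 remainder 0
1045 ÷ 2 = 522 remainder 1
522 ÷ 2 = 261 remainder 0
261 ÷ 2 = 130 remainder 1
130 ÷ 2 = 65 remainder 0
65 ÷ 2 = 32 remainder 1
32 ÷ 2 = 16 remainder 0
16 ÷ 2 = 8 remainder 0
8 ÷ 2 = 4 remainder 0
4 ÷ 2 = 2 remainder 0
2 ÷ 2 = 1 remainder 0
1 ÷ 2 = 0 remainder 1
Reading remainders bottom-up:
= 100000101010011


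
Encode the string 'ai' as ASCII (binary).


String: 'ai'  (2 characters)
Per-character ASCII lookup:
  'a': lowercase starts at 97: 'a' = 97 + 0 = 97 → 1100001
  'i': lowercase starts at 97: 'i' = 97 + 8 = 105 → 1101001
= 1100001 1101001


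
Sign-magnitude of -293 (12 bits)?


Sign bit: 1 (negative)
Magnitude: 293 = 00100100101
= 100100100101


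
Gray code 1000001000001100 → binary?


Gray code: 1000001000001100
MSB stays the same: 1
Each subsequent bit = prev_binary XOR current_gray:
  B[1] = 1 XOR 0 = 1
  B[2] = 1 XOR 0 = 1
  B[3] = 1 XOR 0 = 1
  B[4] = 1 XOR 0 = 1
  B[5] = 1 XOR 0 = 1
  B[6] = 1 XOR 1 = 0
  B[7] = 0 XOR 0 = 0
  B[8] = 0 XOR 0 = 0
  B[9] = 0 XOR 0 = 0
  B[10] = 0 XOR 0 = 0
  B[11] = 0 XOR 0 = 0
  B[12] = 0 XOR 1 = 1
  B[13] = 1 XOR 1 = 0
  B[14] = 0 XOR 0 = 0
  B[15] = 0 XOR 0 = 0
= 1111110000001000 (64520 decimal)


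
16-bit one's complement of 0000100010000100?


Original: 0000100010000100
Invert all bits:
  bit 0: 0 → 1
  bit 1: 0 → 1
  bit 2: 0 → 1
  bit 3: 0 → 1
  bit 4: 1 → 0
  bit 5: 0 → 1
  bit 6: 0 → 1
  bit 7: 0 → 1
  bit 8: 1 → 0
  bit 9: 0 → 1
  bit 10: 0 → 1
  bit 11: 0 → 1
  bit 12: 0 → 1
  bit 13: 1 → 0
  bit 14: 0 → 1
  bit 15: 0 → 1
= 1111011101111011


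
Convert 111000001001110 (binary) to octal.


Group into 3-bit groups: 111000001001110
  111 = 7
  000 = 0
  001 = 1
  001 = 1
  110 = 6
= 0o70116


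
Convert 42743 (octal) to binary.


Each octal digit → 3 binary bits:
  4 = 100
  2 = 010
  7 = 111
  4 = 100
  3 = 011
Concatenate: 100 010 111 100 011
= 100010111100011


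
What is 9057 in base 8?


Divide by 8 repeatedly:
9057 ÷ 8 = 1132 remainder 1
1132 ÷ 8 = 141 remainder 4
141 ÷ 8 = 17 remainder 5
17 ÷ 8 = 2 remainder 1
2 ÷ 8 = 0 remainder 2
Reading remainders bottom-up:
= 0o21541


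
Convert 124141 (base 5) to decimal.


Positional values (base 5):
  1 × 5^0 = 1 × 1 = 1
  4 × 5^1 = 4 × 5 = 20
  1 × 5^2 = 1 × 25 = 25
  4 × 5^3 = 4 × 125 = 500
  2 × 5^4 = 2 × 625 = 1250
  1 × 5^5 = 1 × 3125 = 3125
Sum = 1 + 20 + 25 + 500 + 1250 + 3125
= 4921


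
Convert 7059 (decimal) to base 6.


Divide by 6 repeatedly:
7059 ÷ 6 = 1176 remainder 3
1176 ÷ 6 = 196 remainder 0
196 ÷ 6 = 32 remainder 4
32 ÷ 6 = 5 remainder 2
5 ÷ 6 = 0 remainder 5
Reading remainders bottom-up:
= 52403


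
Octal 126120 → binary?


Each octal digit → 3 binary bits:
  1 = 001
  2 = 010
  6 = 110
  1 = 001
  2 = 010
  0 = 000
Concatenate: 001 010 110 001 010 000
= 001010110001010000


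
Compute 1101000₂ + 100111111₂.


Align and add column by column (LSB to MSB, carry propagating):
  0001101000
+ 0100111111
  ----------
  col 0: 0 + 1 + 0 (carry in) = 1 → bit 1, carry out 0
  col 1: 0 + 1 + 0 (carry in) = 1 → bit 1, carry out 0
  col 2: 0 + 1 + 0 (carry in) = 1 → bit 1, carry out 0
  col 3: 1 + 1 + 0 (carry in) = 2 → bit 0, carry out 1
  col 4: 0 + 1 + 1 (carry in) = 2 → bit 0, carry out 1
  col 5: 1 + 1 + 1 (carry in) = 3 → bit 1, carry out 1
  col 6: 1 + 0 + 1 (carry in) = 2 → bit 0, carry out 1
  col 7: 0 + 0 + 1 (carry in) = 1 → bit 1, carry out 0
  col 8: 0 + 1 + 0 (carry in) = 1 → bit 1, carry out 0
  col 9: 0 + 0 + 0 (carry in) = 0 → bit 0, carry out 0
Reading bits MSB→LSB: 0110100111
Strip leading zeros: 110100111
= 110100111


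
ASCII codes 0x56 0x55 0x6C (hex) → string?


Codes (hex): 0x56 0x55 0x6C
Per-code ASCII lookup:
  0x56 = 86  (range 65-90: uppercase, 86 - 65 = 21) → 'V'
  0x55 = 85  (range 65-90: uppercase, 85 - 65 = 20) → 'U'
  0x6C = 108  (range 97-122: lowercase, 108 - 97 = 11) → 'l'
= 'VUl'


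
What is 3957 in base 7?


Divide by 7 repeatedly:
3957 ÷ 7 = 565 remainder 2
565 ÷ 7 = 80 remainder 5
80 ÷ 7 = 11 remainder 3
11 ÷ 7 = 1 remainder 4
1 ÷ 7 = 0 remainder 1
Reading remainders bottom-up:
= 14352


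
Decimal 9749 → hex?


Divide by 16 repeatedly:
9749 ÷ 16 = 609 remainder 5 (5)
609 ÷ 16 = 38 remainder 1 (1)
38 ÷ 16 = 2 remainder 6 (6)
2 ÷ 16 = 0 remainder 2 (2)
Reading remainders bottom-up:
= 0x2615


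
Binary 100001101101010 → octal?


Group into 3-bit groups: 100001101101010
  100 = 4
  001 = 1
  101 = 5
  101 = 5
  010 = 2
= 0o41552


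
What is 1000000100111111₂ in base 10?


Positional values:
Bit 0: 1 × 2^0 = 1
Bit 1: 1 × 2^1 = 2
Bit 2: 1 × 2^2 = 4
Bit 3: 1 × 2^3 = 8
Bit 4: 1 × 2^4 = 16
Bit 5: 1 × 2^5 = 32
Bit 8: 1 × 2^8 = 256
Bit 15: 1 × 2^15 = 32768
Sum = 1 + 2 + 4 + 8 + 16 + 32 + 256 + 32768
= 33087


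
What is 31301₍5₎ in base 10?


Positional values (base 5):
  1 × 5^0 = 1 × 1 = 1
  0 × 5^1 = 0 × 5 = 0
  3 × 5^2 = 3 × 25 = 75
  1 × 5^3 = 1 × 125 = 125
  3 × 5^4 = 3 × 625 = 1875
Sum = 1 + 0 + 75 + 125 + 1875
= 2076


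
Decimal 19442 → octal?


Divide by 8 repeatedly:
19442 ÷ 8 = 2430 remainder 2
2430 ÷ 8 = 303 remainder 6
303 ÷ 8 = 37 remainder 7
37 ÷ 8 = 4 remainder 5
4 ÷ 8 = 0 remainder 4
Reading remainders bottom-up:
= 0o45762


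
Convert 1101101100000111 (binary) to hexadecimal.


Group into 4-bit nibbles: 1101101100000111
  1101 = D
  1011 = B
  0000 = 0
  0111 = 7
= 0xDB07


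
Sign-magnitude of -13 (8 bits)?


Sign bit: 1 (negative)
Magnitude: 13 = 0001101
= 10001101


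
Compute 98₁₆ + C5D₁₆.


Align and add column by column (LSB to MSB, each column mod 16 with carry):
  0098
+ 0C5D
  ----
  col 0: 8(8) + D(13) + 0 (carry in) = 21 → 5(5), carry out 1
  col 1: 9(9) + 5(5) + 1 (carry in) = 15 → F(15), carry out 0
  col 2: 0(0) + C(12) + 0 (carry in) = 12 → C(12), carry out 0
  col 3: 0(0) + 0(0) + 0 (carry in) = 0 → 0(0), carry out 0
Reading digits MSB→LSB: 0CF5
Strip leading zeros: CF5
= 0xCF5


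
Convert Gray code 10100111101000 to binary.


Gray code: 10100111101000
MSB stays the same: 1
Each subsequent bit = prev_binary XOR current_gray:
  B[1] = 1 XOR 0 = 1
  B[2] = 1 XOR 1 = 0
  B[3] = 0 XOR 0 = 0
  B[4] = 0 XOR 0 = 0
  B[5] = 0 XOR 1 = 1
  B[6] = 1 XOR 1 = 0
  B[7] = 0 XOR 1 = 1
  B[8] = 1 XOR 1 = 0
  B[9] = 0 XOR 0 = 0
  B[10] = 0 XOR 1 = 1
  B[11] = 1 XOR 0 = 1
  B[12] = 1 XOR 0 = 1
  B[13] = 1 XOR 0 = 1
= 11000101001111 (12623 decimal)


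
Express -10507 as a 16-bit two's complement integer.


Original: 0010100100001011
Step 1 - Invert all bits: 1101011011110100
Step 2 - Add 1: 1101011011110100 + 1
= 1101011011110101 (represents -10507)


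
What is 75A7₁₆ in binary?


Each hex digit → 4 binary bits:
  7 = 0111
  5 = 0101
  A = 1010
  7 = 0111
Concatenate: 0111 0101 1010 0111
= 0111010110100111


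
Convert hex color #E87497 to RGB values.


Hex: #E87497
R = E8₁₆ = 232
G = 74₁₆ = 116
B = 97₁₆ = 151
= RGB(232, 116, 151)


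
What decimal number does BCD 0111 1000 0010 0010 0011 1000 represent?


Each 4-bit group → digit:
  0111 → 7
  1000 → 8
  0010 → 2
  0010 → 2
  0011 → 3
  1000 → 8
= 782238


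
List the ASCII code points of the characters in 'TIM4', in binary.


String: 'TIM4'  (4 characters)
Per-character ASCII lookup:
  'T': uppercase starts at 65: 'T' = 65 + 19 = 84 → 1010100
  'I': uppercase starts at 65: 'I' = 65 + 8 = 73 → 1001001
  'M': uppercase starts at 65: 'M' = 65 + 12 = 77 → 1001101
  '4': digits start at 48: '4' = 48 + 4 = 52 → 110100
= 1010100 1001001 1001101 110100


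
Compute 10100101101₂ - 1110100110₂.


Align and subtract column by column (LSB to MSB, borrowing when needed):
  10100101101
- 01110100110
  -----------
  col 0: (1 - 0 borrow-in) - 0 → 1 - 0 = 1, borrow out 0
  col 1: (0 - 0 borrow-in) - 1 → borrow from next column: (0+2) - 1 = 1, borrow out 1
  col 2: (1 - 1 borrow-in) - 1 → borrow from next column: (0+2) - 1 = 1, borrow out 1
  col 3: (1 - 1 borrow-in) - 0 → 0 - 0 = 0, borrow out 0
  col 4: (0 - 0 borrow-in) - 0 → 0 - 0 = 0, borrow out 0
  col 5: (1 - 0 borrow-in) - 1 → 1 - 1 = 0, borrow out 0
  col 6: (0 - 0 borrow-in) - 0 → 0 - 0 = 0, borrow out 0
  col 7: (0 - 0 borrow-in) - 1 → borrow from next column: (0+2) - 1 = 1, borrow out 1
  col 8: (1 - 1 borrow-in) - 1 → borrow from next column: (0+2) - 1 = 1, borrow out 1
  col 9: (0 - 1 borrow-in) - 1 → borrow from next column: (-1+2) - 1 = 0, borrow out 1
  col 10: (1 - 1 borrow-in) - 0 → 0 - 0 = 0, borrow out 0
Reading bits MSB→LSB: 00110000111
Strip leading zeros: 110000111
= 110000111


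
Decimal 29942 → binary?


Divide by 2 repeatedly:
29942 ÷ 2 = 14971 remainder 0
14971 ÷ 2 = 7485 remainder 1
7485 ÷ 2 = 3742 remainder 1
3742 ÷ 2 = 1871 remainder 0
1871 ÷ 2 = 935 remainder 1
935 ÷ 2 = 467 remainder 1
467 ÷ 2 = 233 remainder 1
233 ÷ 2 = 116 remainder 1
116 ÷ 2 = 58 remainder 0
58 ÷ 2 = 29 remainder 0
29 ÷ 2 = 14 remainder 1
14 ÷ 2 = 7 remainder 0
7 ÷ 2 = 3 remainder 1
3 ÷ 2 = 1 remainder 1
1 ÷ 2 = 0 remainder 1
Reading remainders bottom-up:
= 111010011110110


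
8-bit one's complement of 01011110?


Original: 01011110
Invert all bits:
  bit 0: 0 → 1
  bit 1: 1 → 0
  bit 2: 0 → 1
  bit 3: 1 → 0
  bit 4: 1 → 0
  bit 5: 1 → 0
  bit 6: 1 → 0
  bit 7: 0 → 1
= 10100001


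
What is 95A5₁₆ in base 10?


Positional values:
Position 0: 5 × 16^0 = 5 × 1 = 5
Position 1: A × 16^1 = 10 × 16 = 160
Position 2: 5 × 16^2 = 5 × 256 = 1280
Position 3: 9 × 16^3 = 9 × 4096 = 36864
Sum = 5 + 160 + 1280 + 36864
= 38309


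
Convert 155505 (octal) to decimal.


Positional values:
Position 0: 5 × 8^0 = 5
Position 1: 0 × 8^1 = 0
Position 2: 5 × 8^2 = 320
Position 3: 5 × 8^3 = 2560
Position 4: 5 × 8^4 = 20480
Position 5: 1 × 8^5 = 32768
Sum = 5 + 0 + 320 + 2560 + 20480 + 32768
= 56133


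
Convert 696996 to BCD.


Each digit → 4-bit binary:
  6 → 0110
  9 → 1001
  6 → 0110
  9 → 1001
  9 → 1001
  6 → 0110
= 0110 1001 0110 1001 1001 0110


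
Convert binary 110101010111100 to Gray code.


Binary: 110101010111100
Gray code: G = B XOR (B >> 1)
B >> 1 = 011010101011110
110101010111100 XOR 011010101011110:
  1 XOR 0 = 1
  1 XOR 1 = 0
  0 XOR 1 = 1
  1 XOR 0 = 1
  0 XOR 1 = 1
  1 XOR 0 = 1
  0 XOR 1 = 1
  1 XOR 0 = 1
  0 XOR 1 = 1
  1 XOR 0 = 1
  1 XOR 1 = 0
  1 XOR 1 = 0
  1 XOR 1 = 0
  0 XOR 1 = 1
  0 XOR 0 = 0
= 101111111100010


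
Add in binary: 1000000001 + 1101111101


Align and add column by column (LSB to MSB, carry propagating):
  01000000001
+ 01101111101
  -----------
  col 0: 1 + 1 + 0 (carry in) = 2 → bit 0, carry out 1
  col 1: 0 + 0 + 1 (carry in) = 1 → bit 1, carry out 0
  col 2: 0 + 1 + 0 (carry in) = 1 → bit 1, carry out 0
  col 3: 0 + 1 + 0 (carry in) = 1 → bit 1, carry out 0
  col 4: 0 + 1 + 0 (carry in) = 1 → bit 1, carry out 0
  col 5: 0 + 1 + 0 (carry in) = 1 → bit 1, carry out 0
  col 6: 0 + 1 + 0 (carry in) = 1 → bit 1, carry out 0
  col 7: 0 + 0 + 0 (carry in) = 0 → bit 0, carry out 0
  col 8: 0 + 1 + 0 (carry in) = 1 → bit 1, carry out 0
  col 9: 1 + 1 + 0 (carry in) = 2 → bit 0, carry out 1
  col 10: 0 + 0 + 1 (carry in) = 1 → bit 1, carry out 0
Reading bits MSB→LSB: 10101111110
Strip leading zeros: 10101111110
= 10101111110


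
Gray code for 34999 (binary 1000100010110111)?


Binary: 1000100010110111
Gray code: G = B XOR (B >> 1)
B >> 1 = 0100010001011011
1000100010110111 XOR 0100010001011011:
  1 XOR 0 = 1
  0 XOR 1 = 1
  0 XOR 0 = 0
  0 XOR 0 = 0
  1 XOR 0 = 1
  0 XOR 1 = 1
  0 XOR 0 = 0
  0 XOR 0 = 0
  1 XOR 0 = 1
  0 XOR 1 = 1
  1 XOR 0 = 1
  1 XOR 1 = 0
  0 XOR 1 = 1
  1 XOR 0 = 1
  1 XOR 1 = 0
  1 XOR 1 = 0
= 1100110011101100


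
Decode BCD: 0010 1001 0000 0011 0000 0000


Each 4-bit group → digit:
  0010 → 2
  1001 → 9
  0000 → 0
  0011 → 3
  0000 → 0
  0000 → 0
= 290300


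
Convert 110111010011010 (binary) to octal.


Group into 3-bit groups: 110111010011010
  110 = 6
  111 = 7
  010 = 2
  011 = 3
  010 = 2
= 0o67232


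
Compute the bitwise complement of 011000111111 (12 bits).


Original: 011000111111
Invert all bits:
  bit 0: 0 → 1
  bit 1: 1 → 0
  bit 2: 1 → 0
  bit 3: 0 → 1
  bit 4: 0 → 1
  bit 5: 0 → 1
  bit 6: 1 → 0
  bit 7: 1 → 0
  bit 8: 1 → 0
  bit 9: 1 → 0
  bit 10: 1 → 0
  bit 11: 1 → 0
= 100111000000


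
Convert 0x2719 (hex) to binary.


Each hex digit → 4 binary bits:
  2 = 0010
  7 = 0111
  1 = 0001
  9 = 1001
Concatenate: 0010 0111 0001 1001
= 0010011100011001


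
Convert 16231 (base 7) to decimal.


Positional values (base 7):
  1 × 7^0 = 1 × 1 = 1
  3 × 7^1 = 3 × 7 = 21
  2 × 7^2 = 2 × 49 = 98
  6 × 7^3 = 6 × 343 = 2058
  1 × 7^4 = 1 × 2401 = 2401
Sum = 1 + 21 + 98 + 2058 + 2401
= 4579


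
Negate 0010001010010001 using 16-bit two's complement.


Original: 0010001010010001
Step 1 - Invert all bits: 1101110101101110
Step 2 - Add 1: 1101110101101110 + 1
= 1101110101101111 (represents -8849)


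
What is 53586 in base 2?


Divide by 2 repeatedly:
53586 ÷ 2 = 26793 remainder 0
26793 ÷ 2 = 13396 remainder 1
13396 ÷ 2 = 6698 remainder 0
6698 ÷ 2 = 3349 remainder 0
3349 ÷ 2 = 1674 remainder 1
1674 ÷ 2 = 837 remainder 0
837 ÷ 2 = 418 remainder 1
418 ÷ 2 = 209 remainder 0
209 ÷ 2 = 104 remainder 1
104 ÷ 2 = 52 remainder 0
52 ÷ 2 = 26 remainder 0
26 ÷ 2 = 13 remainder 0
13 ÷ 2 = 6 remainder 1
6 ÷ 2 = 3 remainder 0
3 ÷ 2 = 1 remainder 1
1 ÷ 2 = 0 remainder 1
Reading remainders bottom-up:
= 1101000101010010


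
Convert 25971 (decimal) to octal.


Divide by 8 repeatedly:
25971 ÷ 8 = 3246 remainder 3
3246 ÷ 8 = 405 remainder 6
405 ÷ 8 = 50 remainder 5
50 ÷ 8 = 6 remainder 2
6 ÷ 8 = 0 remainder 6
Reading remainders bottom-up:
= 0o62563


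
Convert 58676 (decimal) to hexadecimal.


Divide by 16 repeatedly:
58676 ÷ 16 = 3667 remainder 4 (4)
3667 ÷ 16 = 229 remainder 3 (3)
229 ÷ 16 = 14 remainder 5 (5)
14 ÷ 16 = 0 remainder 14 (E)
Reading remainders bottom-up:
= 0xE534


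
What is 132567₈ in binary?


Each octal digit → 3 binary bits:
  1 = 001
  3 = 011
  2 = 010
  5 = 101
  6 = 110
  7 = 111
Concatenate: 001 011 010 101 110 111
= 001011010101110111


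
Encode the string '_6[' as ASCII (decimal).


String: '_6['  (3 characters)
Per-character ASCII lookup:
  '_': special character: '_' = 95
  '6': digits start at 48: '6' = 48 + 6 = 54
  '[': special character: '[' = 91
= 95 54 91


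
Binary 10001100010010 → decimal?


Positional values:
Bit 1: 1 × 2^1 = 2
Bit 4: 1 × 2^4 = 16
Bit 8: 1 × 2^8 = 256
Bit 9: 1 × 2^9 = 512
Bit 13: 1 × 2^13 = 8192
Sum = 2 + 16 + 256 + 512 + 8192
= 8978


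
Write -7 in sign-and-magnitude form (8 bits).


Sign bit: 1 (negative)
Magnitude: 7 = 0000111
= 10000111


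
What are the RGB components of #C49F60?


Hex: #C49F60
R = C4₁₆ = 196
G = 9F₁₆ = 159
B = 60₁₆ = 96
= RGB(196, 159, 96)


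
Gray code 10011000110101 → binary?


Gray code: 10011000110101
MSB stays the same: 1
Each subsequent bit = prev_binary XOR current_gray:
  B[1] = 1 XOR 0 = 1
  B[2] = 1 XOR 0 = 1
  B[3] = 1 XOR 1 = 0
  B[4] = 0 XOR 1 = 1
  B[5] = 1 XOR 0 = 1
  B[6] = 1 XOR 0 = 1
  B[7] = 1 XOR 0 = 1
  B[8] = 1 XOR 1 = 0
  B[9] = 0 XOR 1 = 1
  B[10] = 1 XOR 0 = 1
  B[11] = 1 XOR 1 = 0
  B[12] = 0 XOR 0 = 0
  B[13] = 0 XOR 1 = 1
= 11101111011001 (15321 decimal)


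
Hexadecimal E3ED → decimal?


Positional values:
Position 0: D × 16^0 = 13 × 1 = 13
Position 1: E × 16^1 = 14 × 16 = 224
Position 2: 3 × 16^2 = 3 × 256 = 768
Position 3: E × 16^3 = 14 × 4096 = 57344
Sum = 13 + 224 + 768 + 57344
= 58349


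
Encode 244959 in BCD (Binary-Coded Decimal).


Each digit → 4-bit binary:
  2 → 0010
  4 → 0100
  4 → 0100
  9 → 1001
  5 → 0101
  9 → 1001
= 0010 0100 0100 1001 0101 1001


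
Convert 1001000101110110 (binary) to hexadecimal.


Group into 4-bit nibbles: 1001000101110110
  1001 = 9
  0001 = 1
  0111 = 7
  0110 = 6
= 0x9176


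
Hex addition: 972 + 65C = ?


Align and add column by column (LSB to MSB, each column mod 16 with carry):
  0972
+ 065C
  ----
  col 0: 2(2) + C(12) + 0 (carry in) = 14 → E(14), carry out 0
  col 1: 7(7) + 5(5) + 0 (carry in) = 12 → C(12), carry out 0
  col 2: 9(9) + 6(6) + 0 (carry in) = 15 → F(15), carry out 0
  col 3: 0(0) + 0(0) + 0 (carry in) = 0 → 0(0), carry out 0
Reading digits MSB→LSB: 0FCE
Strip leading zeros: FCE
= 0xFCE


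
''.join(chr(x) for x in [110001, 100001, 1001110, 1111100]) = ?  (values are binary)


Codes (binary): 110001 100001 1001110 1111100
Per-code ASCII lookup:
  110001 = 49  (range 48-57: digits, 49 - 48 = 1) → '1'
  100001 = 33  (special character) → '!'
  1001110 = 78  (range 65-90: uppercase, 78 - 65 = 13) → 'N'
  1111100 = 124  (special character) → '|'
= '1!N|'


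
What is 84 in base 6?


Divide by 6 repeatedly:
84 ÷ 6 = 14 remainder 0
14 ÷ 6 = 2 remainder 2
2 ÷ 6 = 0 remainder 2
Reading remainders bottom-up:
= 220


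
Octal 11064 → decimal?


Positional values:
Position 0: 4 × 8^0 = 4
Position 1: 6 × 8^1 = 48
Position 2: 0 × 8^2 = 0
Position 3: 1 × 8^3 = 512
Position 4: 1 × 8^4 = 4096
Sum = 4 + 48 + 0 + 512 + 4096
= 4660


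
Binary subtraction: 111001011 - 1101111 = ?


Align and subtract column by column (LSB to MSB, borrowing when needed):
  111001011
- 001101111
  ---------
  col 0: (1 - 0 borrow-in) - 1 → 1 - 1 = 0, borrow out 0
  col 1: (1 - 0 borrow-in) - 1 → 1 - 1 = 0, borrow out 0
  col 2: (0 - 0 borrow-in) - 1 → borrow from next column: (0+2) - 1 = 1, borrow out 1
  col 3: (1 - 1 borrow-in) - 1 → borrow from next column: (0+2) - 1 = 1, borrow out 1
  col 4: (0 - 1 borrow-in) - 0 → borrow from next column: (-1+2) - 0 = 1, borrow out 1
  col 5: (0 - 1 borrow-in) - 1 → borrow from next column: (-1+2) - 1 = 0, borrow out 1
  col 6: (1 - 1 borrow-in) - 1 → borrow from next column: (0+2) - 1 = 1, borrow out 1
  col 7: (1 - 1 borrow-in) - 0 → 0 - 0 = 0, borrow out 0
  col 8: (1 - 0 borrow-in) - 0 → 1 - 0 = 1, borrow out 0
Reading bits MSB→LSB: 101011100
Strip leading zeros: 101011100
= 101011100


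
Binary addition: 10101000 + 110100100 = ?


Align and add column by column (LSB to MSB, carry propagating):
  0010101000
+ 0110100100
  ----------
  col 0: 0 + 0 + 0 (carry in) = 0 → bit 0, carry out 0
  col 1: 0 + 0 + 0 (carry in) = 0 → bit 0, carry out 0
  col 2: 0 + 1 + 0 (carry in) = 1 → bit 1, carry out 0
  col 3: 1 + 0 + 0 (carry in) = 1 → bit 1, carry out 0
  col 4: 0 + 0 + 0 (carry in) = 0 → bit 0, carry out 0
  col 5: 1 + 1 + 0 (carry in) = 2 → bit 0, carry out 1
  col 6: 0 + 0 + 1 (carry in) = 1 → bit 1, carry out 0
  col 7: 1 + 1 + 0 (carry in) = 2 → bit 0, carry out 1
  col 8: 0 + 1 + 1 (carry in) = 2 → bit 0, carry out 1
  col 9: 0 + 0 + 1 (carry in) = 1 → bit 1, carry out 0
Reading bits MSB→LSB: 1001001100
Strip leading zeros: 1001001100
= 1001001100


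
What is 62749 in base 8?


Divide by 8 repeatedly:
62749 ÷ 8 = 7843 remainder 5
7843 ÷ 8 = 980 remainder 3
980 ÷ 8 = 122 remainder 4
122 ÷ 8 = 15 remainder 2
15 ÷ 8 = 1 remainder 7
1 ÷ 8 = 0 remainder 1
Reading remainders bottom-up:
= 0o172435


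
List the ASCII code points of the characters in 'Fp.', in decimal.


String: 'Fp.'  (3 characters)
Per-character ASCII lookup:
  'F': uppercase starts at 65: 'F' = 65 + 5 = 70
  'p': lowercase starts at 97: 'p' = 97 + 15 = 112
  '.': special character: '.' = 46
= 70 112 46


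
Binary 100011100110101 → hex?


Group into 4-bit nibbles: 0100011100110101
  0100 = 4
  0111 = 7
  0011 = 3
  0101 = 5
= 0x4735


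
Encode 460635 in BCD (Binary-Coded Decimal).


Each digit → 4-bit binary:
  4 → 0100
  6 → 0110
  0 → 0000
  6 → 0110
  3 → 0011
  5 → 0101
= 0100 0110 0000 0110 0011 0101


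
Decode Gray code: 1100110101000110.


Gray code: 1100110101000110
MSB stays the same: 1
Each subsequent bit = prev_binary XOR current_gray:
  B[1] = 1 XOR 1 = 0
  B[2] = 0 XOR 0 = 0
  B[3] = 0 XOR 0 = 0
  B[4] = 0 XOR 1 = 1
  B[5] = 1 XOR 1 = 0
  B[6] = 0 XOR 0 = 0
  B[7] = 0 XOR 1 = 1
  B[8] = 1 XOR 0 = 1
  B[9] = 1 XOR 1 = 0
  B[10] = 0 XOR 0 = 0
  B[11] = 0 XOR 0 = 0
  B[12] = 0 XOR 0 = 0
  B[13] = 0 XOR 1 = 1
  B[14] = 1 XOR 1 = 0
  B[15] = 0 XOR 0 = 0
= 1000100110000100 (35204 decimal)


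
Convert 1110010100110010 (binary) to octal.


Group into 3-bit groups: 001110010100110010
  001 = 1
  110 = 6
  010 = 2
  100 = 4
  110 = 6
  010 = 2
= 0o162462


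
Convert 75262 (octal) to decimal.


Positional values:
Position 0: 2 × 8^0 = 2
Position 1: 6 × 8^1 = 48
Position 2: 2 × 8^2 = 128
Position 3: 5 × 8^3 = 2560
Position 4: 7 × 8^4 = 28672
Sum = 2 + 48 + 128 + 2560 + 28672
= 31410


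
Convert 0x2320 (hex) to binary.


Each hex digit → 4 binary bits:
  2 = 0010
  3 = 0011
  2 = 0010
  0 = 0000
Concatenate: 0010 0011 0010 0000
= 0010001100100000


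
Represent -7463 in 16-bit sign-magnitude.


Sign bit: 1 (negative)
Magnitude: 7463 = 001110100100111
= 1001110100100111


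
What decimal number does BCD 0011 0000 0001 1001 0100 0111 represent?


Each 4-bit group → digit:
  0011 → 3
  0000 → 0
  0001 → 1
  1001 → 9
  0100 → 4
  0111 → 7
= 301947


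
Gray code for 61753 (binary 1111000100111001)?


Binary: 1111000100111001
Gray code: G = B XOR (B >> 1)
B >> 1 = 0111100010011100
1111000100111001 XOR 0111100010011100:
  1 XOR 0 = 1
  1 XOR 1 = 0
  1 XOR 1 = 0
  1 XOR 1 = 0
  0 XOR 1 = 1
  0 XOR 0 = 0
  0 XOR 0 = 0
  1 XOR 0 = 1
  0 XOR 1 = 1
  0 XOR 0 = 0
  1 XOR 0 = 1
  1 XOR 1 = 0
  1 XOR 1 = 0
  0 XOR 1 = 1
  0 XOR 0 = 0
  1 XOR 0 = 1
= 1000100110100101


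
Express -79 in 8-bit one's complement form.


Original: 01001111
Invert all bits:
  bit 0: 0 → 1
  bit 1: 1 → 0
  bit 2: 0 → 1
  bit 3: 0 → 1
  bit 4: 1 → 0
  bit 5: 1 → 0
  bit 6: 1 → 0
  bit 7: 1 → 0
= 10110000


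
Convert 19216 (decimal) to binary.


Divide by 2 repeatedly:
19216 ÷ 2 = 9608 remainder 0
9608 ÷ 2 = 4804 remainder 0
4804 ÷ 2 = 2402 remainder 0
2402 ÷ 2 = 1201 remainder 0
1201 ÷ 2 = 600 remainder 1
600 ÷ 2 = 300 remainder 0
300 ÷ 2 = 150 remainder 0
150 ÷ 2 = 75 remainder 0
75 ÷ 2 = 37 remainder 1
37 ÷ 2 = 18 remainder 1
18 ÷ 2 = 9 remainder 0
9 ÷ 2 = 4 remainder 1
4 ÷ 2 = 2 remainder 0
2 ÷ 2 = 1 remainder 0
1 ÷ 2 = 0 remainder 1
Reading remainders bottom-up:
= 100101100010000


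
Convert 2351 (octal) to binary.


Each octal digit → 3 binary bits:
  2 = 010
  3 = 011
  5 = 101
  1 = 001
Concatenate: 010 011 101 001
= 010011101001
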